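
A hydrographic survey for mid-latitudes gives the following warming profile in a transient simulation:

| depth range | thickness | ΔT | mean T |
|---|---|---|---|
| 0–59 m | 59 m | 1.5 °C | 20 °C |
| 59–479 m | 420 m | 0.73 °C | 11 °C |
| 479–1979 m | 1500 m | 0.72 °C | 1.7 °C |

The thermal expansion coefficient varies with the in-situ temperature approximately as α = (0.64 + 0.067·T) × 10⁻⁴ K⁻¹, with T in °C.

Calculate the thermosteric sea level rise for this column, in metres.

about 0.141 m

Layer 1: α = (0.64 + 0.067×20)×10⁻⁴ = 1.98×10⁻⁴ K⁻¹
Layer 2: α = (0.64 + 0.067×11)×10⁻⁴ = 1.377×10⁻⁴ K⁻¹
Layer 3: α = (0.64 + 0.067×1.7)×10⁻⁴ = 0.7539×10⁻⁴ K⁻¹
0–59 m: 1.98×10⁻⁴ × 59 × 1.5 = 0.017523 m
Layer 2: 420 × 0.73 × 1.377×10⁻⁴ = 0.04221882 m
0.72 × 0.7539×10⁻⁴ × 1500 = 0.0814212 m
Δh = 0.017523 + 0.04221882 + 0.0814212 = 0.14116302 m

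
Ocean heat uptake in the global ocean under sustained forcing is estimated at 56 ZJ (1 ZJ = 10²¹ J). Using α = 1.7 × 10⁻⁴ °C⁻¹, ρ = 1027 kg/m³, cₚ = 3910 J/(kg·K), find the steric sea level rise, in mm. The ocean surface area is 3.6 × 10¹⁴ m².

6.6 mm of thermosteric rise

Per unit area: Q = 56×10²¹ / (3.6×10¹⁴) ≈ 1.556×10⁸ J/m²
Δh = αQ/(ρcₚ) = 1.7×10⁻⁴ × 1.556×10⁸ / (1027 × 3910) ≈ 0.0065874 m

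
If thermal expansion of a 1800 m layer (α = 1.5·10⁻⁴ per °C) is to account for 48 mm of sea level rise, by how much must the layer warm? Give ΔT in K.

0.18 K

ΔT = Δh/(αH) = 0.048 / (1.5×10⁻⁴ × 1800) ≈ 0.1778 K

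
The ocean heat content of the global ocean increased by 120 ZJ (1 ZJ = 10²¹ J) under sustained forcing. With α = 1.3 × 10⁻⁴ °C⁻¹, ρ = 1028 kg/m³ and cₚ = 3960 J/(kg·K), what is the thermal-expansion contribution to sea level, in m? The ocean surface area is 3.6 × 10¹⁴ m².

Δh ≈ 0.0106 m

Per unit area: Q = 120×10²¹ / (3.6×10¹⁴) ≈ 3.333×10⁸ J/m²
Δh = αQ/(ρcₚ) = 1.3×10⁻⁴ × 3.333×10⁸ / (1028 × 3960) ≈ 0.010644 m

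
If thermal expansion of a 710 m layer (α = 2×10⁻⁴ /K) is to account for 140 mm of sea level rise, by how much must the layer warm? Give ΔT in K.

ΔT = Δh/(αH) = 0.14 / (2×10⁻⁴ × 710) ≈ 0.9859 K

0.99 K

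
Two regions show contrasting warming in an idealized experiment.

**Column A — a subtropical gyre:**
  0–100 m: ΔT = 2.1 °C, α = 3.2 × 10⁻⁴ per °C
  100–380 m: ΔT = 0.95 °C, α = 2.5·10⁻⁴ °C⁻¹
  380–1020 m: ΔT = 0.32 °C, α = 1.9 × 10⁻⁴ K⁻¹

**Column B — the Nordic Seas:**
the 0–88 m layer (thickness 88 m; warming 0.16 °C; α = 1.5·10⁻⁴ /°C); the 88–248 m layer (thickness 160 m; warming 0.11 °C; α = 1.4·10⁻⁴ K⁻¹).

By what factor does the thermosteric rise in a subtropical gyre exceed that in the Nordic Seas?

38

A Layer 1: 3.2×10⁻⁴ × 2.1 × 100 = 0.06720 m
A 0.95 × 2.5×10⁻⁴ × 280 = 0.06650 m
A 640 × 0.32 × 1.9×10⁻⁴ = 0.038912 m
A total: 0.172612 m
B 88 × 0.16 × 1.5×10⁻⁴ = 0.002112 m
B 1.4×10⁻⁴ × 0.11 × 160 = 0.002464 m
B total: 0.004576 m
Ratio: 0.172612 / 0.004576 ≈ 37.72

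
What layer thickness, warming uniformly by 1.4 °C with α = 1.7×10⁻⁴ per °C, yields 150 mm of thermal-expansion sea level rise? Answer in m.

H = Δh/(αΔT) = 0.15 / (1.7×10⁻⁴ × 1.4) ≈ 630.3 m

H ≈ 630 m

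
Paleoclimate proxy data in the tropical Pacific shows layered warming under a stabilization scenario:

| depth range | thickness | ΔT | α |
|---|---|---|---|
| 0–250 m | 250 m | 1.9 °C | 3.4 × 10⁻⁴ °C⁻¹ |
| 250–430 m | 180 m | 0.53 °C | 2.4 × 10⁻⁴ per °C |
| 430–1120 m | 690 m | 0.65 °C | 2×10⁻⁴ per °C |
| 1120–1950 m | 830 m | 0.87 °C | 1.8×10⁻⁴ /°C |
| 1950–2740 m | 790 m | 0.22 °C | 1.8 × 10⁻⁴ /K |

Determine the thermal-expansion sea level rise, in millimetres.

Layer 1: 250 × 3.4×10⁻⁴ × 1.9 = 0.16150 m
250–430 m: 0.53 × 2.4×10⁻⁴ × 180 = 0.022896 m
0.65 × 690 × 2×10⁻⁴ = 0.08970 m
1120–1950 m: 0.87 × 830 × 1.8×10⁻⁴ = 0.129978 m
1950–2740 m: 0.22 × 1.8×10⁻⁴ × 790 = 0.031284 m
Δh = 0.16150 + 0.022896 + 0.08970 + 0.129978 + 0.031284 = 0.435358 m

435 mm of thermosteric rise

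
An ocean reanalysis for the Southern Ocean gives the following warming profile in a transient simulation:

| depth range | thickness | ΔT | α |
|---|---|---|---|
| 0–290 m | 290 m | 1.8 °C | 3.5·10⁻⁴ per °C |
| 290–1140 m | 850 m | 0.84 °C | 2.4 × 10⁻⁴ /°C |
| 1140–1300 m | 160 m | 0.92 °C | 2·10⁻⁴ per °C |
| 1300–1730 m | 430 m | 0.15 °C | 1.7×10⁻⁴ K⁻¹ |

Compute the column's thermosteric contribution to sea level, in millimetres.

Layer 1: 3.5×10⁻⁴ × 290 × 1.8 = 0.18270 m
290–1140 m: 2.4×10⁻⁴ × 850 × 0.84 = 0.17136 m
1140–1300 m: 2×10⁻⁴ × 160 × 0.92 = 0.02944 m
1.7×10⁻⁴ × 0.15 × 430 = 0.010965 m
Δh = 0.18270 + 0.17136 + 0.02944 + 0.010965 = 0.394465 m

Δh = 394 mm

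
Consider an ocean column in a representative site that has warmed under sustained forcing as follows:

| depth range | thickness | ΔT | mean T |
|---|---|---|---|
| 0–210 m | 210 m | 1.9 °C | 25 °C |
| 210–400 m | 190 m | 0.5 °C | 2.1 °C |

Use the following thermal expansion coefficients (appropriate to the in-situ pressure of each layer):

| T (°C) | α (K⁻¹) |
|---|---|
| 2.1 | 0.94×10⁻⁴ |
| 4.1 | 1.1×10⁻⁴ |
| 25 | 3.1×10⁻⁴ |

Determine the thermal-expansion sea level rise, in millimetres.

Layer 1 at 25 °C → α = 3.1×10⁻⁴ K⁻¹
Layer 2 at 2.1 °C → α = 0.94×10⁻⁴ K⁻¹
Layer 1: 210 × 3.1×10⁻⁴ × 1.9 = 0.12369 m
Layer 2: 190 × 0.94×10⁻⁴ × 0.5 = 0.00893 m
Δh = 0.12369 + 0.00893 = 0.13262 m ≈ 133 mm

Δh = 133 mm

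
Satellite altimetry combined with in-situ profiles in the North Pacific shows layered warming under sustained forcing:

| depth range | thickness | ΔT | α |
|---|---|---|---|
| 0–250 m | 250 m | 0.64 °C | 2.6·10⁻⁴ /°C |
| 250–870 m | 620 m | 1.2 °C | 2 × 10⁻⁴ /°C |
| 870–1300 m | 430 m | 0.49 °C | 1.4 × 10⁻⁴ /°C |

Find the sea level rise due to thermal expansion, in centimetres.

22.0 cm

2.6×10⁻⁴ × 250 × 0.64 = 0.04160 m
1.2 × 620 × 2×10⁻⁴ = 0.14880 m
Layer 3: 1.4×10⁻⁴ × 0.49 × 430 = 0.029498 m
Δh = 0.04160 + 0.14880 + 0.029498 = 0.219898 m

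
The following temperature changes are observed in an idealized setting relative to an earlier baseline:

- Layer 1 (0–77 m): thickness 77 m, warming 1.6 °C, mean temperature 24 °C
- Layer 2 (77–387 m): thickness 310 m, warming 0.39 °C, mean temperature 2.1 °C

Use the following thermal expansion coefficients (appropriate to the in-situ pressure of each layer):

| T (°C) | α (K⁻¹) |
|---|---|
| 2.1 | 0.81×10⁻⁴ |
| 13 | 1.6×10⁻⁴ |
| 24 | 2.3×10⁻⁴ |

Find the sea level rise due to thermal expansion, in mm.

38 mm of thermosteric rise

Layer 1 at 24 °C → α = 2.3×10⁻⁴ K⁻¹
Layer 2 at 2.1 °C → α = 0.81×10⁻⁴ K⁻¹
0–77 m: 1.6 × 2.3×10⁻⁴ × 77 = 0.028336 m
0.39 × 0.81×10⁻⁴ × 310 = 0.0097929 m
Δh = 0.028336 + 0.0097929 = 0.0381289 m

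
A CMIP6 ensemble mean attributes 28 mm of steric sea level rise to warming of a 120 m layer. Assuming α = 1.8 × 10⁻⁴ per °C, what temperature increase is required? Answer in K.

ΔT = Δh/(αH) = 0.028 / (1.8×10⁻⁴ × 120) ≈ 1.296 K

1.3 K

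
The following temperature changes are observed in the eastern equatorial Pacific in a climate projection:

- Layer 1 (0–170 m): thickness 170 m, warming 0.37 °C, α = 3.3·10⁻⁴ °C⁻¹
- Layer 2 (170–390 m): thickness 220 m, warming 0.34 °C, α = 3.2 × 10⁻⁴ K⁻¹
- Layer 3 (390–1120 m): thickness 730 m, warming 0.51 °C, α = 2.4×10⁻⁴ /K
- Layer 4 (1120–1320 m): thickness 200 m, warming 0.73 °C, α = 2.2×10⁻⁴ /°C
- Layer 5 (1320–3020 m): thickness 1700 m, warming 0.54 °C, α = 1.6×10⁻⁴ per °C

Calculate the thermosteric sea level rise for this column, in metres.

0.31 m of thermosteric rise

0–170 m: 0.37 × 170 × 3.3×10⁻⁴ = 0.020757 m
170–390 m: 220 × 0.34 × 3.2×10⁻⁴ = 0.023936 m
390–1120 m: 0.51 × 2.4×10⁻⁴ × 730 = 0.089352 m
Layer 4: 2.2×10⁻⁴ × 200 × 0.73 = 0.03212 m
1.6×10⁻⁴ × 1700 × 0.54 = 0.14688 m
Δh = 0.020757 + 0.023936 + 0.089352 + 0.03212 + 0.14688 = 0.313045 m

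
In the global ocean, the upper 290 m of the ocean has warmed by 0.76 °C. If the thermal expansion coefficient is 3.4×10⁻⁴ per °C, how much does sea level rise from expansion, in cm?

7.5 cm

Δh = αΔT·H = 3.4×10⁻⁴ × 0.76 × 290 = 0.074936 m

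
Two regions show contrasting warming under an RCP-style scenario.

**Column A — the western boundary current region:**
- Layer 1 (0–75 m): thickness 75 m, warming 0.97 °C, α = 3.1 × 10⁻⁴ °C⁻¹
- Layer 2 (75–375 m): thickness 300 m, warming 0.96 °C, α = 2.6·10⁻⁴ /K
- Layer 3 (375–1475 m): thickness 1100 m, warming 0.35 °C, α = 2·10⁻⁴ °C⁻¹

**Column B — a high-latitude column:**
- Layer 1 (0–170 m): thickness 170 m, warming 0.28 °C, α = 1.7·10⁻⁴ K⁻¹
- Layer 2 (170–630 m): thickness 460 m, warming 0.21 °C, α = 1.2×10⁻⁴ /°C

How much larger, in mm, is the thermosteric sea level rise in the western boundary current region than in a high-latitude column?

A 0–75 m: 0.97 × 3.1×10⁻⁴ × 75 = 0.0225525 m
A Layer 2: 0.96 × 300 × 2.6×10⁻⁴ = 0.07488 m
A Layer 3: 1100 × 2×10⁻⁴ × 0.35 = 0.07700 m
A total: 0.1744325 m
B 0–170 m: 170 × 0.28 × 1.7×10⁻⁴ = 0.008092 m
B 1.2×10⁻⁴ × 460 × 0.21 = 0.011592 m
B total: 0.019684 m
Difference: 0.1744325 − 0.019684 = 0.1547485 m

Δh_A − Δh_B ≈ 150 mm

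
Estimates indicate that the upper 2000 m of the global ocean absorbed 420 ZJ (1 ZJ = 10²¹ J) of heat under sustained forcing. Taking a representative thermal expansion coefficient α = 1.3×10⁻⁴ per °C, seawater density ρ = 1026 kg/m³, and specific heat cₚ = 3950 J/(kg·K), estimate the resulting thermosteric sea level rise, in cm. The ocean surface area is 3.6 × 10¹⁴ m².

about 3.7 cm

Per unit area: Q = 420×10²¹ / (3.6×10¹⁴) ≈ 1.167×10⁹ J/m²
Δh = αQ/(ρcₚ) = 1.3×10⁻⁴ × 1.167×10⁹ / (1026 × 3950) ≈ 0.037434 m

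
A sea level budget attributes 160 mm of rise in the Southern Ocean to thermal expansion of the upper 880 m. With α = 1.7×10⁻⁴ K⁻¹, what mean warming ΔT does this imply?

ΔT = Δh/(αH) = 0.16 / (1.7×10⁻⁴ × 880) ≈ 1.070 K

ΔT ≈ 1.07 K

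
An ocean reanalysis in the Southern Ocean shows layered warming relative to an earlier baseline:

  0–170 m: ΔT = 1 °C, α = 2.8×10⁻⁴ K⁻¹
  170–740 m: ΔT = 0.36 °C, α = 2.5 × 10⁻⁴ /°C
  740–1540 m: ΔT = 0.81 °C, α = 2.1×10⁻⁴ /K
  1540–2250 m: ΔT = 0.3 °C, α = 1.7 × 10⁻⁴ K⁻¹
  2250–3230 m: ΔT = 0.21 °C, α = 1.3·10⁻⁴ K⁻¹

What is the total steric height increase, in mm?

Layer 1: 2.8×10⁻⁴ × 1 × 170 = 0.04760 m
0.36 × 570 × 2.5×10⁻⁴ = 0.05130 m
Layer 3: 0.81 × 800 × 2.1×10⁻⁴ = 0.13608 m
Layer 4: 1.7×10⁻⁴ × 710 × 0.3 = 0.03621 m
Layer 5: 0.21 × 980 × 1.3×10⁻⁴ = 0.026754 m
Δh = 0.04760 + 0.05130 + 0.13608 + 0.03621 + 0.026754 = 0.297944 m ≈ 298 mm

Δh ≈ 298 mm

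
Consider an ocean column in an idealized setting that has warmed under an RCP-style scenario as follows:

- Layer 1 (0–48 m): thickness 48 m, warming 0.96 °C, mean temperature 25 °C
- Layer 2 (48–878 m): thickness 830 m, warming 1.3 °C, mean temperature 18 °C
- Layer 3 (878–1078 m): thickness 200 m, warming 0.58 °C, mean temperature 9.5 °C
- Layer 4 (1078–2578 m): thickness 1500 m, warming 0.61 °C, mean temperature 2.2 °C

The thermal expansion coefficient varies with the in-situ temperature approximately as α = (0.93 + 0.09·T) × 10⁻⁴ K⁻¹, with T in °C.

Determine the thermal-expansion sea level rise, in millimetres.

Layer 1: α = (0.93 + 0.09×25)×10⁻⁴ = 3.18×10⁻⁴ K⁻¹
Layer 2: α = (0.93 + 0.09×18)×10⁻⁴ = 2.55×10⁻⁴ K⁻¹
Layer 3: α = (0.93 + 0.09×9.5)×10⁻⁴ = 1.785×10⁻⁴ K⁻¹
Layer 4: α = (0.93 + 0.09×2.2)×10⁻⁴ = 1.128×10⁻⁴ K⁻¹
0–48 m: 3.18×10⁻⁴ × 0.96 × 48 = 0.01465344 m
Layer 2: 1.3 × 2.55×10⁻⁴ × 830 = 0.275145 m
1.785×10⁻⁴ × 200 × 0.58 = 0.020706 m
1.128×10⁻⁴ × 1500 × 0.61 = 0.103212 m
Δh = 0.01465344 + 0.275145 + 0.020706 + 0.103212 = 0.41371644 m

410 mm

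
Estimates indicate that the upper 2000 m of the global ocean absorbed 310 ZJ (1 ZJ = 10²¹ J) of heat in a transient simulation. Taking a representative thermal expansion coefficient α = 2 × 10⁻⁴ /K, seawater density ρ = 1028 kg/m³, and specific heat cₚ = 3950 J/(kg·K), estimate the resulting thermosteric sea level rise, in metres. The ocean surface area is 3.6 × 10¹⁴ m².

about 0.0424 m

Per unit area: Q = 310×10²¹ / (3.6×10¹⁴) ≈ 8.611×10⁸ J/m²
Δh = αQ/(ρcₚ) = 2×10⁻⁴ × 8.611×10⁸ / (1028 × 3950) ≈ 0.042412 m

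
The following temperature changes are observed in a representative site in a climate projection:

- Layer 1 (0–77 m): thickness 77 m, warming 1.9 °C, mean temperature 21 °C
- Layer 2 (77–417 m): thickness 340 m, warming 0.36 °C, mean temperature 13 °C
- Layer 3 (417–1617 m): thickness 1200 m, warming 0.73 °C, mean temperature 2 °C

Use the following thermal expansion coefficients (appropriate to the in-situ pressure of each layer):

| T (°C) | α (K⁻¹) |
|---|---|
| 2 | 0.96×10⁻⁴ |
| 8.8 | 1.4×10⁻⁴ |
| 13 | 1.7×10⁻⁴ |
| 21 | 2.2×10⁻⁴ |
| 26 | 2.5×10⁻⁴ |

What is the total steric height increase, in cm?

Layer 1 at 21 °C → α = 2.2×10⁻⁴ K⁻¹
Layer 2 at 13 °C → α = 1.7×10⁻⁴ K⁻¹
Layer 3 at 2 °C → α = 0.96×10⁻⁴ K⁻¹
0–77 m: 2.2×10⁻⁴ × 77 × 1.9 = 0.032186 m
1.7×10⁻⁴ × 0.36 × 340 = 0.020808 m
417–1617 m: 0.96×10⁻⁴ × 1200 × 0.73 = 0.084096 m
Δh = 0.032186 + 0.020808 + 0.084096 = 0.13709 m ≈ 14 cm

about 14 cm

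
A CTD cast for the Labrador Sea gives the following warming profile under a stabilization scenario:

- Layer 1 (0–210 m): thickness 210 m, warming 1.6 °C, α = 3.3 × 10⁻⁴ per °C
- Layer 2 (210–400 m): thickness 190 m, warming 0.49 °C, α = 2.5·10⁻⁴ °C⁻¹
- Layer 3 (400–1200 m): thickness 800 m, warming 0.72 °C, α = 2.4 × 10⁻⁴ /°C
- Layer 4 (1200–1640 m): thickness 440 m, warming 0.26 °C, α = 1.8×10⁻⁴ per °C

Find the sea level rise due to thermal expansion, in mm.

290 mm

Layer 1: 1.6 × 210 × 3.3×10⁻⁴ = 0.11088 m
Layer 2: 2.5×10⁻⁴ × 0.49 × 190 = 0.023275 m
0.72 × 2.4×10⁻⁴ × 800 = 0.13824 m
1200–1640 m: 0.26 × 440 × 1.8×10⁻⁴ = 0.020592 m
Δh = 0.11088 + 0.023275 + 0.13824 + 0.020592 = 0.292987 m ≈ 290 mm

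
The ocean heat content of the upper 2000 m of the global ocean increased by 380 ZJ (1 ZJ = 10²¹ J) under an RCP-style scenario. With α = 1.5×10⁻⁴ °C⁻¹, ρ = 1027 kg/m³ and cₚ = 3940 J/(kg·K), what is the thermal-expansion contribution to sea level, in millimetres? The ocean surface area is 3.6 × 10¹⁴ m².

Per unit area: Q = 380×10²¹ / (3.6×10¹⁴) ≈ 1.056×10⁹ J/m²
Δh = αQ/(ρcₚ) = 1.5×10⁻⁴ × 1.056×10⁹ / (1027 × 3940) ≈ 0.039146 m

about 39.1 mm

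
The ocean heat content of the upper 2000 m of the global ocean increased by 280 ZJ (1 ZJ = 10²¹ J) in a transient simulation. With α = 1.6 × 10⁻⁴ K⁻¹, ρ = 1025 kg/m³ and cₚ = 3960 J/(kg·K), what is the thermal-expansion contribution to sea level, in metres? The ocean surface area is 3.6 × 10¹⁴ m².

Δh ≈ 0.0307 m

Per unit area: Q = 280×10²¹ / (3.6×10¹⁴) ≈ 7.778×10⁸ J/m²
Δh = αQ/(ρcₚ) = 1.6×10⁻⁴ × 7.778×10⁸ / (1025 × 3960) ≈ 0.03066 m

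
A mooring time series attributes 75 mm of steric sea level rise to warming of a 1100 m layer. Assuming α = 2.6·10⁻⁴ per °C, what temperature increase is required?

about 0.26 °C

ΔT = Δh/(αH) = 0.075 / (2.6×10⁻⁴ × 1100) ≈ 0.2622 °C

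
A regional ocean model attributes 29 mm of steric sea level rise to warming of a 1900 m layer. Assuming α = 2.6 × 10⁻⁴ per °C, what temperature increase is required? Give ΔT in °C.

ΔT = Δh/(αH) = 0.029 / (2.6×10⁻⁴ × 1900) ≈ 0.05870 °C

about 0.0587 °C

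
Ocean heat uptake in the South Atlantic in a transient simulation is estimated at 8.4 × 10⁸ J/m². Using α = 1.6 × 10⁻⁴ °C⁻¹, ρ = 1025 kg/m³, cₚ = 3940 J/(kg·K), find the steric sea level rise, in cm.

Δh = 3.3 cm

Δh = αQ/(ρcₚ) = 1.6×10⁻⁴ × 8.4×10⁸ / (1025 × 3940) ≈ 0.03328 m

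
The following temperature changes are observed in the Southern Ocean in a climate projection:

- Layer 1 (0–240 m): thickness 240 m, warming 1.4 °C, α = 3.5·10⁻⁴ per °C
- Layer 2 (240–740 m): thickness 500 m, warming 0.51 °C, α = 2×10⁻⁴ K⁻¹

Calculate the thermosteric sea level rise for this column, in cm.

0–240 m: 1.4 × 3.5×10⁻⁴ × 240 = 0.11760 m
Layer 2: 0.51 × 2×10⁻⁴ × 500 = 0.05100 m
Δh = 0.11760 + 0.05100 = 0.16860 m

Δh ≈ 17 cm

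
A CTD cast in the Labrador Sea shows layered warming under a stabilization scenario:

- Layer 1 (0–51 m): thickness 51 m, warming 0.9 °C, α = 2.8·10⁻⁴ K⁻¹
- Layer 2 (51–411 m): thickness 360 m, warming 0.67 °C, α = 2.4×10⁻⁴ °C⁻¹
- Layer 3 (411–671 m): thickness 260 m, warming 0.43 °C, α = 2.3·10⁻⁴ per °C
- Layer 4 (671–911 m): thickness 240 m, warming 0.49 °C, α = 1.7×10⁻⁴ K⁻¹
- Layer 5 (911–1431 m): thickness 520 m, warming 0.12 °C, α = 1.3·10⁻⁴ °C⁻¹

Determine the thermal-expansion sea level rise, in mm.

Δh = 120 mm

Layer 1: 2.8×10⁻⁴ × 0.9 × 51 = 0.012852 m
Layer 2: 360 × 0.67 × 2.4×10⁻⁴ = 0.057888 m
Layer 3: 0.43 × 2.3×10⁻⁴ × 260 = 0.025714 m
671–911 m: 1.7×10⁻⁴ × 240 × 0.49 = 0.019992 m
Layer 5: 1.3×10⁻⁴ × 520 × 0.12 = 0.008112 m
Δh = 0.012852 + 0.057888 + 0.025714 + 0.019992 + 0.008112 = 0.124558 m ≈ 120 mm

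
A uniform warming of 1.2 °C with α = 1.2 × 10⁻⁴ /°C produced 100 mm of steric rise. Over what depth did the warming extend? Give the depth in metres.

H = Δh/(αΔT) = 0.1 / (1.2×10⁻⁴ × 1.2) ≈ 694.4 m

694 m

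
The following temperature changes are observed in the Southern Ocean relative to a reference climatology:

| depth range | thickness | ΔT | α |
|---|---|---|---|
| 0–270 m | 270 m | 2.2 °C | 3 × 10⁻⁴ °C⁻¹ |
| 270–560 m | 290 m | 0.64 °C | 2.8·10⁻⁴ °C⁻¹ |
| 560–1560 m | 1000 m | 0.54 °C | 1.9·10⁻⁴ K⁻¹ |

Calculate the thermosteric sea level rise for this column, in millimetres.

about 333 mm

270 × 3×10⁻⁴ × 2.2 = 0.17820 m
270–560 m: 0.64 × 290 × 2.8×10⁻⁴ = 0.051968 m
1000 × 0.54 × 1.9×10⁻⁴ = 0.10260 m
Δh = 0.17820 + 0.051968 + 0.10260 = 0.332768 m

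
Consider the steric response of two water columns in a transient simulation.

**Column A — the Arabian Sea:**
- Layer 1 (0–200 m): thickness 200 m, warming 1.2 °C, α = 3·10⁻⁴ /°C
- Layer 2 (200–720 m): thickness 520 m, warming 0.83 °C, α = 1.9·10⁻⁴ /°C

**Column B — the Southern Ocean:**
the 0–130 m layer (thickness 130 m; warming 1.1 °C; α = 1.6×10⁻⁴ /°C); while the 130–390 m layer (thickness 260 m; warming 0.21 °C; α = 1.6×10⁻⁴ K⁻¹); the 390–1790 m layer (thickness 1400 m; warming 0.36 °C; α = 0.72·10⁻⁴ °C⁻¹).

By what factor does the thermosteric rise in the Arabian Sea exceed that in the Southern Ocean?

A 0–200 m: 200 × 1.2 × 3×10⁻⁴ = 0.07200 m
A Layer 2: 1.9×10⁻⁴ × 0.83 × 520 = 0.082004 m
A total: 0.154004 m
B 0–130 m: 130 × 1.6×10⁻⁴ × 1.1 = 0.02288 m
B 0.21 × 260 × 1.6×10⁻⁴ = 0.008736 m
B 0.72×10⁻⁴ × 1400 × 0.36 = 0.036288 m
B total: 0.067904 m
Ratio: 0.154004 / 0.067904 ≈ 2.268

a factor of 2.27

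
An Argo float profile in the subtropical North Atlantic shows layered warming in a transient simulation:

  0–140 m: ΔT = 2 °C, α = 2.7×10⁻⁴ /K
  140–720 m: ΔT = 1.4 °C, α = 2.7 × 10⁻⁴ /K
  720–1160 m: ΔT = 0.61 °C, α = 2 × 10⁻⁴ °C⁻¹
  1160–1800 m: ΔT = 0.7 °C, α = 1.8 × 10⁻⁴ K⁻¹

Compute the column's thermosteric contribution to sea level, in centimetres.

about 43 cm

Layer 1: 140 × 2 × 2.7×10⁻⁴ = 0.07560 m
140–720 m: 1.4 × 580 × 2.7×10⁻⁴ = 0.21924 m
Layer 3: 440 × 0.61 × 2×10⁻⁴ = 0.05368 m
Layer 4: 0.7 × 1.8×10⁻⁴ × 640 = 0.08064 m
Δh = 0.07560 + 0.21924 + 0.05368 + 0.08064 = 0.42916 m ≈ 43 cm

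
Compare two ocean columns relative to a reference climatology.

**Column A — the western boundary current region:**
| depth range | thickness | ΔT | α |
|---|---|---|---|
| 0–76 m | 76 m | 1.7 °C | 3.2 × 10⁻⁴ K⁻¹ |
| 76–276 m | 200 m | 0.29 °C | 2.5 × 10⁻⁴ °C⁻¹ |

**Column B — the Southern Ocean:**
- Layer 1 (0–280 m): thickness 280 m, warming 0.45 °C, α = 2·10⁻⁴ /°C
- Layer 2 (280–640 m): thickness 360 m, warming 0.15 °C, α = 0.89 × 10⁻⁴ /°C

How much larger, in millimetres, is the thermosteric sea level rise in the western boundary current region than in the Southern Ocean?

Δh_A − Δh_B ≈ 25.8 mm

A Layer 1: 76 × 1.7 × 3.2×10⁻⁴ = 0.041344 m
A Layer 2: 200 × 0.29 × 2.5×10⁻⁴ = 0.01450 m
A total: 0.055844 m
B Layer 1: 280 × 2×10⁻⁴ × 0.45 = 0.02520 m
B 360 × 0.89×10⁻⁴ × 0.15 = 0.004806 m
B total: 0.030006 m
Difference: 0.055844 − 0.030006 = 0.025838 m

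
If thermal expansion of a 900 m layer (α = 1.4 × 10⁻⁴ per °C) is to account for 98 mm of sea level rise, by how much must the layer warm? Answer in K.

0.778 K

ΔT = Δh/(αH) = 0.098 / (1.4×10⁻⁴ × 900) ≈ 0.7778 K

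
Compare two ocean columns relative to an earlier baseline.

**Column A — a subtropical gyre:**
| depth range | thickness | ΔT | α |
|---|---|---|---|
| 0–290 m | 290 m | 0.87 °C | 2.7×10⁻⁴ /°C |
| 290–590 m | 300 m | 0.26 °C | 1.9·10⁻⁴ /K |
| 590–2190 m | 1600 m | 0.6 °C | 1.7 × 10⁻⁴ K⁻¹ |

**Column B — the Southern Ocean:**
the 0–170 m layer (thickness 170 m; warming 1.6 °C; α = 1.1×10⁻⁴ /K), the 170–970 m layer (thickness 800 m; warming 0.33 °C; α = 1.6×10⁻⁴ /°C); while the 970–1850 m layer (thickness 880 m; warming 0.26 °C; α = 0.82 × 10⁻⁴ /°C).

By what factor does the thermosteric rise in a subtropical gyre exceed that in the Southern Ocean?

≈ 2.7×

A 0.87 × 2.7×10⁻⁴ × 290 = 0.068121 m
A Layer 2: 300 × 0.26 × 1.9×10⁻⁴ = 0.01482 m
A 590–2190 m: 1.7×10⁻⁴ × 1600 × 0.6 = 0.16320 m
A total: 0.246141 m
B 1.1×10⁻⁴ × 170 × 1.6 = 0.02992 m
B 170–970 m: 1.6×10⁻⁴ × 0.33 × 800 = 0.04224 m
B 970–1850 m: 880 × 0.26 × 0.82×10⁻⁴ = 0.0187616 m
B total: 0.0909216 m
Ratio: 0.246141 / 0.0909216 ≈ 2.707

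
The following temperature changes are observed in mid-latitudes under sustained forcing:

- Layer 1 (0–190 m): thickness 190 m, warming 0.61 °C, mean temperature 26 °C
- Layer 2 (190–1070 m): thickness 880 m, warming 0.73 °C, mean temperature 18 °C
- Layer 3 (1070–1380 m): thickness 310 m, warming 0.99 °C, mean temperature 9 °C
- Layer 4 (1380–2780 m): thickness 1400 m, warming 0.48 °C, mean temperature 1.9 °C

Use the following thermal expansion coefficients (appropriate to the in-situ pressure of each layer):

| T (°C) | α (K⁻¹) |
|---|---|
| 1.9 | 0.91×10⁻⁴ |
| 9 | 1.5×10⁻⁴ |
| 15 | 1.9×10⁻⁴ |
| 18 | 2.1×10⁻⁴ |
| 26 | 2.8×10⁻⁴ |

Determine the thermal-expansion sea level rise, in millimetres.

275 mm

Layer 1 at 26 °C → α = 2.8×10⁻⁴ K⁻¹
Layer 2 at 18 °C → α = 2.1×10⁻⁴ K⁻¹
Layer 3 at 9 °C → α = 1.5×10⁻⁴ K⁻¹
Layer 4 at 1.9 °C → α = 0.91×10⁻⁴ K⁻¹
0–190 m: 0.61 × 190 × 2.8×10⁻⁴ = 0.032452 m
2.1×10⁻⁴ × 880 × 0.73 = 0.134904 m
1070–1380 m: 310 × 0.99 × 1.5×10⁻⁴ = 0.046035 m
1380–2780 m: 0.48 × 0.91×10⁻⁴ × 1400 = 0.061152 m
Δh = 0.032452 + 0.134904 + 0.046035 + 0.061152 = 0.274543 m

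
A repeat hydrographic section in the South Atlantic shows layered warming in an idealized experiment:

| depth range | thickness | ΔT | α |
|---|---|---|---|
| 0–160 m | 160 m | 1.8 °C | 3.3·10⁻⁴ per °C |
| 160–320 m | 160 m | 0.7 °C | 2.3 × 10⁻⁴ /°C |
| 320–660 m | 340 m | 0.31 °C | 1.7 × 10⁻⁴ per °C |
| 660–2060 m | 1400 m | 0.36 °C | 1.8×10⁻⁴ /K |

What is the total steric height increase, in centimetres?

160 × 1.8 × 3.3×10⁻⁴ = 0.09504 m
Layer 2: 0.7 × 2.3×10⁻⁴ × 160 = 0.02576 m
320–660 m: 1.7×10⁻⁴ × 0.31 × 340 = 0.017918 m
1.8×10⁻⁴ × 1400 × 0.36 = 0.09072 m
Δh = 0.09504 + 0.02576 + 0.017918 + 0.09072 = 0.229438 m

22.9 cm of thermosteric rise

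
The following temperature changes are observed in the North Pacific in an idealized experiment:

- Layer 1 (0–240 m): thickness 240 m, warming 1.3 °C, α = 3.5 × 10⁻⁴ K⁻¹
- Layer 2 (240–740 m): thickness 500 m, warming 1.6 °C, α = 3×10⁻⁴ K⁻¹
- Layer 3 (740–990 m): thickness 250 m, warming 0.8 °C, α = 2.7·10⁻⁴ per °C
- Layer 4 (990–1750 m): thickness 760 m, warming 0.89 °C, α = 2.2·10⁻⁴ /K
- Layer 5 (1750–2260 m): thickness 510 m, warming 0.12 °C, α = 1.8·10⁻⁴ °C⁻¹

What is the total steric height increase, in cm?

Δh = 56.3 cm

Layer 1: 240 × 3.5×10⁻⁴ × 1.3 = 0.10920 m
240–740 m: 1.6 × 3×10⁻⁴ × 500 = 0.24000 m
0.8 × 2.7×10⁻⁴ × 250 = 0.05400 m
Layer 4: 760 × 0.89 × 2.2×10⁻⁴ = 0.148808 m
1.8×10⁻⁴ × 510 × 0.12 = 0.011016 m
Δh = 0.10920 + 0.24000 + 0.05400 + 0.148808 + 0.011016 = 0.563024 m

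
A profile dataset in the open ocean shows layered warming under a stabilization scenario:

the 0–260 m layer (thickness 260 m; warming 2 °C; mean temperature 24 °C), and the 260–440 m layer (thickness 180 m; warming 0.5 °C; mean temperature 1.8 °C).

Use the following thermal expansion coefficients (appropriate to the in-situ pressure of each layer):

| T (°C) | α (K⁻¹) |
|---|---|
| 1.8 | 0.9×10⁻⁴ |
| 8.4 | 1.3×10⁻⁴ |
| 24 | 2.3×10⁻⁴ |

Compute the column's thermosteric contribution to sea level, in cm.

about 12.8 cm

Layer 1 at 24 °C → α = 2.3×10⁻⁴ K⁻¹
Layer 2 at 1.8 °C → α = 0.9×10⁻⁴ K⁻¹
0–260 m: 2 × 2.3×10⁻⁴ × 260 = 0.11960 m
Layer 2: 0.5 × 0.9×10⁻⁴ × 180 = 0.00810 m
Δh = 0.11960 + 0.00810 = 0.12770 m ≈ 12.8 cm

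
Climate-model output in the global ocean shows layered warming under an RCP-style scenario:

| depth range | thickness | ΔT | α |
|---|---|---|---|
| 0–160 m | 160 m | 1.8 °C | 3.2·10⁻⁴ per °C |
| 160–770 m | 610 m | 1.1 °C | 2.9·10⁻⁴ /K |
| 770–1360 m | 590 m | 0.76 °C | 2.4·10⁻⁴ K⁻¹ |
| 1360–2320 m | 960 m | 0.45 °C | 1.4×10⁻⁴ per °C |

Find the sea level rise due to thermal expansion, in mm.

455 mm

1.8 × 160 × 3.2×10⁻⁴ = 0.09216 m
Layer 2: 610 × 2.9×10⁻⁴ × 1.1 = 0.19459 m
770–1360 m: 0.76 × 2.4×10⁻⁴ × 590 = 0.107616 m
Layer 4: 960 × 1.4×10⁻⁴ × 0.45 = 0.06048 m
Δh = 0.09216 + 0.19459 + 0.107616 + 0.06048 = 0.454846 m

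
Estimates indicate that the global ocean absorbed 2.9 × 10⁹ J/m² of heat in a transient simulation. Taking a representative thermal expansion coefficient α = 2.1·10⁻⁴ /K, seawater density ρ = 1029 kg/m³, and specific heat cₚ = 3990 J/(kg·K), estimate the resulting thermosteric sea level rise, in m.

0.148 m of thermosteric rise

Δh = αQ/(ρcₚ) = 2.1×10⁻⁴ × 2.9×10⁹ / (1029 × 3990) ≈ 0.14833 m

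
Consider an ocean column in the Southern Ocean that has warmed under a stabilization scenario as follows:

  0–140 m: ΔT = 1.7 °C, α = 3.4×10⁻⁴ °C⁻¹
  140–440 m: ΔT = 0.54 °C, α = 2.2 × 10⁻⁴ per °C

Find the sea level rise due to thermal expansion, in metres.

Δh = 0.12 m

1.7 × 3.4×10⁻⁴ × 140 = 0.08092 m
Layer 2: 300 × 0.54 × 2.2×10⁻⁴ = 0.03564 m
Δh = 0.08092 + 0.03564 = 0.11656 m ≈ 0.12 m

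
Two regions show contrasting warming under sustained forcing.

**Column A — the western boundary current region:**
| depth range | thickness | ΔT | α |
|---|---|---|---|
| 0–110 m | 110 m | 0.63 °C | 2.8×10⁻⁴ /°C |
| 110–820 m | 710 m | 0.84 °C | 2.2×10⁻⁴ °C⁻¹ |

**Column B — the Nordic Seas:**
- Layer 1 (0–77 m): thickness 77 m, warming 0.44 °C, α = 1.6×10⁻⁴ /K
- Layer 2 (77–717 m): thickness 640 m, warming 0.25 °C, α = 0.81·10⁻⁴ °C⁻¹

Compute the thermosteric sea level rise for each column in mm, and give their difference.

A 0.63 × 2.8×10⁻⁴ × 110 = 0.019404 m
A 0.84 × 2.2×10⁻⁴ × 710 = 0.131208 m
A total: 0.150612 m
B 0–77 m: 77 × 1.6×10⁻⁴ × 0.44 = 0.0054208 m
B 0.81×10⁻⁴ × 640 × 0.25 = 0.01296 m
B total: 0.0183808 m
Difference: 0.150612 − 0.0183808 = 0.1322312 m

A: 151 mm; B: 18.4 mm; difference 132 mm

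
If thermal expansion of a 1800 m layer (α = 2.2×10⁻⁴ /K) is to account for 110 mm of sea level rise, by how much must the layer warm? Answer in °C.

ΔT = Δh/(αH) = 0.11 / (2.2×10⁻⁴ × 1800) ≈ 0.2778 °C

about 0.28 °C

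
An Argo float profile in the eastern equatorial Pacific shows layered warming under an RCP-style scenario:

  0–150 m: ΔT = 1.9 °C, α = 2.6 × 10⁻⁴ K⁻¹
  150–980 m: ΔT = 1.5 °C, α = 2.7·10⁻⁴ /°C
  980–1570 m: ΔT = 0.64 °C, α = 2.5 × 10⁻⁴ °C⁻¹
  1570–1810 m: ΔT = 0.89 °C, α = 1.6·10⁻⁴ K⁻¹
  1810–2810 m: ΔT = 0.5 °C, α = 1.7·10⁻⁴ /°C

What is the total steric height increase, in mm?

Δh ≈ 624 mm

Layer 1: 1.9 × 150 × 2.6×10⁻⁴ = 0.07410 m
1.5 × 830 × 2.7×10⁻⁴ = 0.33615 m
980–1570 m: 0.64 × 590 × 2.5×10⁻⁴ = 0.09440 m
1570–1810 m: 0.89 × 240 × 1.6×10⁻⁴ = 0.034176 m
Layer 5: 0.5 × 1000 × 1.7×10⁻⁴ = 0.08500 m
Δh = 0.07410 + 0.33615 + 0.09440 + 0.034176 + 0.08500 = 0.623826 m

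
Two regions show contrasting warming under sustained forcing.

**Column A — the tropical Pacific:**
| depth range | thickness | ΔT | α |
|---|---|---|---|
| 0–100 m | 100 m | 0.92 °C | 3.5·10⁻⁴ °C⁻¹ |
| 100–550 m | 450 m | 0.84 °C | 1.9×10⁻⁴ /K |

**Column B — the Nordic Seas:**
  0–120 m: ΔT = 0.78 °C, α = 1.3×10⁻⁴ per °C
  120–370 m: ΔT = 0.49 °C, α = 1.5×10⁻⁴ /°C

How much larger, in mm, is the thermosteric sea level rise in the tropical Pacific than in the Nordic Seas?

73.5 mm

A 3.5×10⁻⁴ × 100 × 0.92 = 0.03220 m
A Layer 2: 450 × 1.9×10⁻⁴ × 0.84 = 0.07182 m
A total: 0.10402 m
B 1.3×10⁻⁴ × 120 × 0.78 = 0.012168 m
B 1.5×10⁻⁴ × 0.49 × 250 = 0.018375 m
B total: 0.030543 m
Difference: 0.10402 − 0.030543 = 0.073477 m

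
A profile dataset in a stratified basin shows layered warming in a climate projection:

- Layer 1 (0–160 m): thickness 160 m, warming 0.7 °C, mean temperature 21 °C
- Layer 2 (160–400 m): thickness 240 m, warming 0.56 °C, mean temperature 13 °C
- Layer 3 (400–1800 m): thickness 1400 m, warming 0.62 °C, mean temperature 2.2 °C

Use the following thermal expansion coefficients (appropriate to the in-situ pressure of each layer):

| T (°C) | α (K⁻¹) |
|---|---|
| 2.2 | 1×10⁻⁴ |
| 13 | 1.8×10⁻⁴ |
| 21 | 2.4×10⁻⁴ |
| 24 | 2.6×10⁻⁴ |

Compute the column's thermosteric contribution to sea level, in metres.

Δh = 0.138 m

Layer 1 at 21 °C → α = 2.4×10⁻⁴ K⁻¹
Layer 2 at 13 °C → α = 1.8×10⁻⁴ K⁻¹
Layer 3 at 2.2 °C → α = 1×10⁻⁴ K⁻¹
0–160 m: 2.4×10⁻⁴ × 0.7 × 160 = 0.02688 m
Layer 2: 240 × 1.8×10⁻⁴ × 0.56 = 0.024192 m
1×10⁻⁴ × 1400 × 0.62 = 0.08680 m
Δh = 0.02688 + 0.024192 + 0.08680 = 0.137872 m ≈ 0.138 m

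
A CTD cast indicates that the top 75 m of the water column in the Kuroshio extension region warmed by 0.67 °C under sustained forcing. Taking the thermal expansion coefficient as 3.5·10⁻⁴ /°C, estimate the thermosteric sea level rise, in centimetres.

1.76 cm

Δh = αΔT·H = 3.5×10⁻⁴ × 0.67 × 75 = 0.0175875 m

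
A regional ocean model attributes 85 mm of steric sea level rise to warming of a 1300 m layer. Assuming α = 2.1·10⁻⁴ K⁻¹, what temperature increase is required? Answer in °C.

ΔT = Δh/(αH) = 0.085 / (2.1×10⁻⁴ × 1300) ≈ 0.3114 °C

ΔT ≈ 0.311 °C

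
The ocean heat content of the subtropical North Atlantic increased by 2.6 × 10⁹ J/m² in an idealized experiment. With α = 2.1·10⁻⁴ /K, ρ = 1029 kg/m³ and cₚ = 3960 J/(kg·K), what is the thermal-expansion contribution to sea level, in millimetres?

134 mm

Δh = αQ/(ρcₚ) = 2.1×10⁻⁴ × 2.6×10⁹ / (1029 × 3960) ≈ 0.13399 m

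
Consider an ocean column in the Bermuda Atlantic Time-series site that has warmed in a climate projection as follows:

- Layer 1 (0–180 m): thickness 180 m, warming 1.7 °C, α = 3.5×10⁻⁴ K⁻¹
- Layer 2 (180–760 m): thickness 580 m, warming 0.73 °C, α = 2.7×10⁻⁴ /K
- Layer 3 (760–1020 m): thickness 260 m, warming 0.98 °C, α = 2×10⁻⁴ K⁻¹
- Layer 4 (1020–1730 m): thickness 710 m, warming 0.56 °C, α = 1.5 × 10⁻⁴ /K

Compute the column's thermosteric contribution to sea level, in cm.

33.2 cm

180 × 1.7 × 3.5×10⁻⁴ = 0.10710 m
180–760 m: 0.73 × 2.7×10⁻⁴ × 580 = 0.114318 m
260 × 0.98 × 2×10⁻⁴ = 0.05096 m
710 × 0.56 × 1.5×10⁻⁴ = 0.05964 m
Δh = 0.10710 + 0.114318 + 0.05096 + 0.05964 = 0.332018 m ≈ 33.2 cm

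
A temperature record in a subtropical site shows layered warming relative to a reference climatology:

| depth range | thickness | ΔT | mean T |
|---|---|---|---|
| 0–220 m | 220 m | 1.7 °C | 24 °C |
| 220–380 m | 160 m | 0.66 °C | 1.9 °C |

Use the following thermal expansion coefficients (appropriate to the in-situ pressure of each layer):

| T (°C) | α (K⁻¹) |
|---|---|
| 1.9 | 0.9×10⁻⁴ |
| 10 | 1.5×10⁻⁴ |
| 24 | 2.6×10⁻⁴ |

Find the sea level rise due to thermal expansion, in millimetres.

Layer 1 at 24 °C → α = 2.6×10⁻⁴ K⁻¹
Layer 2 at 1.9 °C → α = 0.9×10⁻⁴ K⁻¹
0–220 m: 1.7 × 220 × 2.6×10⁻⁴ = 0.09724 m
Layer 2: 0.66 × 160 × 0.9×10⁻⁴ = 0.009504 m
Δh = 0.09724 + 0.009504 = 0.106744 m

Δh = 110 mm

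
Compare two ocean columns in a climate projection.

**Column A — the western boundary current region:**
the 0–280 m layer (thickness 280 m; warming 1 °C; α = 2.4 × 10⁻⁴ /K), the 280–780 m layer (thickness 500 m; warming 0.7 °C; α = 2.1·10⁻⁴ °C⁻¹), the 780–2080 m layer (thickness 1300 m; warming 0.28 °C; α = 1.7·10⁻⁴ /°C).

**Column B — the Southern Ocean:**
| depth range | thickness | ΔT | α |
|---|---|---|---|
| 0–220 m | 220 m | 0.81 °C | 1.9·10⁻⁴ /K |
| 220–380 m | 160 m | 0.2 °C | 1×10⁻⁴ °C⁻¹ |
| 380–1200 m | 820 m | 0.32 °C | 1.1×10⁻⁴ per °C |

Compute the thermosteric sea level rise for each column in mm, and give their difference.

Δh_A ≈ 203 mm, Δh_B ≈ 65.9 mm; difference ≈ 137 mm

A 1 × 2.4×10⁻⁴ × 280 = 0.06720 m
A Layer 2: 500 × 2.1×10⁻⁴ × 0.7 = 0.07350 m
A Layer 3: 1300 × 1.7×10⁻⁴ × 0.28 = 0.06188 m
A total: 0.20258 m
B 220 × 0.81 × 1.9×10⁻⁴ = 0.033858 m
B 160 × 1×10⁻⁴ × 0.2 = 0.00320 m
B 820 × 1.1×10⁻⁴ × 0.32 = 0.028864 m
B total: 0.065922 m
Difference: 0.20258 − 0.065922 = 0.136658 m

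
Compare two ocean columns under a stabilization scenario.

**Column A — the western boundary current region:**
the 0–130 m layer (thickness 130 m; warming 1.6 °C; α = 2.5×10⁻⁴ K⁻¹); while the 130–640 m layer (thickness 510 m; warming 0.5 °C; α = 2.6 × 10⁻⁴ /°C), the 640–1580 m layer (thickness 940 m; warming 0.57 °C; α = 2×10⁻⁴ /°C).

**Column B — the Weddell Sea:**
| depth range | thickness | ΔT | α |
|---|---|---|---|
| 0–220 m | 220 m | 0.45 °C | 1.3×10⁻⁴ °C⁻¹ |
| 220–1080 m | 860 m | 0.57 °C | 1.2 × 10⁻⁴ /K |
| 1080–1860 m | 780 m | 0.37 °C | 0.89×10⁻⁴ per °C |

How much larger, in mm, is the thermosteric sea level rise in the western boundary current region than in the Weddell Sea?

Δh_A − Δh_B ≈ 128 mm

A 0–130 m: 1.6 × 130 × 2.5×10⁻⁴ = 0.05200 m
A 130–640 m: 0.5 × 510 × 2.6×10⁻⁴ = 0.06630 m
A 0.57 × 2×10⁻⁴ × 940 = 0.10716 m
A total: 0.22546 m
B 0.45 × 220 × 1.3×10⁻⁴ = 0.01287 m
B 220–1080 m: 1.2×10⁻⁴ × 860 × 0.57 = 0.058824 m
B 0.37 × 0.89×10⁻⁴ × 780 = 0.0256854 m
B total: 0.0973794 m
Difference: 0.22546 − 0.0973794 = 0.1280806 m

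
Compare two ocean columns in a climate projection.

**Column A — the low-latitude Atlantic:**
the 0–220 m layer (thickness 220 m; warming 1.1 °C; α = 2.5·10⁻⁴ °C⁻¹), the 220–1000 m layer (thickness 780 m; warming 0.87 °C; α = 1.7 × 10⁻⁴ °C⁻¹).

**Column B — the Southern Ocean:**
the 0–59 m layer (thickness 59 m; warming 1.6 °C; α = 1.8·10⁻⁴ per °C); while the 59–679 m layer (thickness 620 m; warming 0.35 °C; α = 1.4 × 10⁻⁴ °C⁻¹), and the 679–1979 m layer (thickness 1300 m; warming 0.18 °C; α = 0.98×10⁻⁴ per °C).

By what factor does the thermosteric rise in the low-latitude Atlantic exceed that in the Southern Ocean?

a factor of 2.5

A Layer 1: 2.5×10⁻⁴ × 1.1 × 220 = 0.06050 m
A Layer 2: 0.87 × 780 × 1.7×10⁻⁴ = 0.115362 m
A total: 0.175862 m
B 0–59 m: 1.6 × 1.8×10⁻⁴ × 59 = 0.016992 m
B 1.4×10⁻⁴ × 620 × 0.35 = 0.03038 m
B 679–1979 m: 0.18 × 1300 × 0.98×10⁻⁴ = 0.022932 m
B total: 0.070304 m
Ratio: 0.175862 / 0.070304 ≈ 2.501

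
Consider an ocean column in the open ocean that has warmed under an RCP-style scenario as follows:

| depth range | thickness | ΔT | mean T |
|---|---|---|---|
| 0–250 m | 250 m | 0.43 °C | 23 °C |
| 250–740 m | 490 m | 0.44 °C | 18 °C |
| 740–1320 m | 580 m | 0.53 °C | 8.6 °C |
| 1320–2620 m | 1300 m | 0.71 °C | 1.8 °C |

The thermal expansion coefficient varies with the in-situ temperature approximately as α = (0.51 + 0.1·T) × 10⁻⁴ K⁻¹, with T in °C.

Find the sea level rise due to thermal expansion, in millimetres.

about 190 mm

Layer 1: α = (0.51 + 0.1×23)×10⁻⁴ = 2.81×10⁻⁴ K⁻¹
Layer 2: α = (0.51 + 0.1×18)×10⁻⁴ = 2.31×10⁻⁴ K⁻¹
Layer 3: α = (0.51 + 0.1×8.6)×10⁻⁴ = 1.37×10⁻⁴ K⁻¹
Layer 4: α = (0.51 + 0.1×1.8)×10⁻⁴ = 0.69×10⁻⁴ K⁻¹
250 × 0.43 × 2.81×10⁻⁴ = 0.0302075 m
250–740 m: 2.31×10⁻⁴ × 490 × 0.44 = 0.0498036 m
740–1320 m: 580 × 0.53 × 1.37×10⁻⁴ = 0.0421138 m
Layer 4: 0.71 × 0.69×10⁻⁴ × 1300 = 0.063687 m
Δh = 0.0302075 + 0.0498036 + 0.0421138 + 0.063687 = 0.1858119 m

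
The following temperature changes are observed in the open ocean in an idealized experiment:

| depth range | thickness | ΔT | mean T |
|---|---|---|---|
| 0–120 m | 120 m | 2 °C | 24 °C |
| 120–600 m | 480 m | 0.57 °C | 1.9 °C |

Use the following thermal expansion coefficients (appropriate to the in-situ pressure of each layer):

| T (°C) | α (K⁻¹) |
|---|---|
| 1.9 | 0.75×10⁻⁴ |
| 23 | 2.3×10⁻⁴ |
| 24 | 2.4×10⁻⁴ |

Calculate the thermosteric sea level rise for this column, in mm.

Layer 1 at 24 °C → α = 2.4×10⁻⁴ K⁻¹
Layer 2 at 1.9 °C → α = 0.75×10⁻⁴ K⁻¹
0–120 m: 120 × 2 × 2.4×10⁻⁴ = 0.05760 m
Layer 2: 0.57 × 0.75×10⁻⁴ × 480 = 0.02052 m
Δh = 0.05760 + 0.02052 = 0.07812 m ≈ 78.1 mm

78.1 mm of thermosteric rise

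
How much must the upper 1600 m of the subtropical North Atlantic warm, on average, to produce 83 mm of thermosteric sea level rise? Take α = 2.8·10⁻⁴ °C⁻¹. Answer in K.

0.185 K

ΔT = Δh/(αH) = 0.083 / (2.8×10⁻⁴ × 1600) ≈ 0.1853 K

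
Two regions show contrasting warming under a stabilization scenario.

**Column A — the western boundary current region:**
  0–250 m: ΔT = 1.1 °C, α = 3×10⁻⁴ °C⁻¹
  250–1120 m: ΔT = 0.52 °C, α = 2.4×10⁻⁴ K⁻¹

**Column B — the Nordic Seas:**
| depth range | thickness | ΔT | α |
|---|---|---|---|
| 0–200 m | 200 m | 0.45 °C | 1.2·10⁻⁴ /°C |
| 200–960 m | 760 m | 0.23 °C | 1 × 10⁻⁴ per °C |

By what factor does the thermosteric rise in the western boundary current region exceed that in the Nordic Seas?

A 3×10⁻⁴ × 250 × 1.1 = 0.08250 m
A Layer 2: 2.4×10⁻⁴ × 0.52 × 870 = 0.108576 m
A total: 0.191076 m
B Layer 1: 0.45 × 1.2×10⁻⁴ × 200 = 0.01080 m
B 760 × 0.23 × 1×10⁻⁴ = 0.01748 m
B total: 0.02828 m
Ratio: 0.191076 / 0.02828 ≈ 6.757

≈ 6.76×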